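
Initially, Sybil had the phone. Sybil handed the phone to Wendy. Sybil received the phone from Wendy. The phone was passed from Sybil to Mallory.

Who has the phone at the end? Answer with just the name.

Answer: Mallory

Derivation:
Tracking the phone through each event:
Start: Sybil has the phone.
After event 1: Wendy has the phone.
After event 2: Sybil has the phone.
After event 3: Mallory has the phone.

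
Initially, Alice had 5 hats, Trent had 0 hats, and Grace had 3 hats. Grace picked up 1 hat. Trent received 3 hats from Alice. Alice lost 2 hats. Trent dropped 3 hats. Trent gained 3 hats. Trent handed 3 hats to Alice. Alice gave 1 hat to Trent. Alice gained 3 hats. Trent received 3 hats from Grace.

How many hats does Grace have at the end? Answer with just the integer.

Answer: 1

Derivation:
Tracking counts step by step:
Start: Alice=5, Trent=0, Grace=3
Event 1 (Grace +1): Grace: 3 -> 4. State: Alice=5, Trent=0, Grace=4
Event 2 (Alice -> Trent, 3): Alice: 5 -> 2, Trent: 0 -> 3. State: Alice=2, Trent=3, Grace=4
Event 3 (Alice -2): Alice: 2 -> 0. State: Alice=0, Trent=3, Grace=4
Event 4 (Trent -3): Trent: 3 -> 0. State: Alice=0, Trent=0, Grace=4
Event 5 (Trent +3): Trent: 0 -> 3. State: Alice=0, Trent=3, Grace=4
Event 6 (Trent -> Alice, 3): Trent: 3 -> 0, Alice: 0 -> 3. State: Alice=3, Trent=0, Grace=4
Event 7 (Alice -> Trent, 1): Alice: 3 -> 2, Trent: 0 -> 1. State: Alice=2, Trent=1, Grace=4
Event 8 (Alice +3): Alice: 2 -> 5. State: Alice=5, Trent=1, Grace=4
Event 9 (Grace -> Trent, 3): Grace: 4 -> 1, Trent: 1 -> 4. State: Alice=5, Trent=4, Grace=1

Grace's final count: 1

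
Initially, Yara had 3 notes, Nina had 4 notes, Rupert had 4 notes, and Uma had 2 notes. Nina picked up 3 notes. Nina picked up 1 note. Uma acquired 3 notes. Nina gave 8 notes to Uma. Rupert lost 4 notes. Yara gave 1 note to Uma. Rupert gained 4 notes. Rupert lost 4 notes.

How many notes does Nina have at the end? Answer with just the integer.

Tracking counts step by step:
Start: Yara=3, Nina=4, Rupert=4, Uma=2
Event 1 (Nina +3): Nina: 4 -> 7. State: Yara=3, Nina=7, Rupert=4, Uma=2
Event 2 (Nina +1): Nina: 7 -> 8. State: Yara=3, Nina=8, Rupert=4, Uma=2
Event 3 (Uma +3): Uma: 2 -> 5. State: Yara=3, Nina=8, Rupert=4, Uma=5
Event 4 (Nina -> Uma, 8): Nina: 8 -> 0, Uma: 5 -> 13. State: Yara=3, Nina=0, Rupert=4, Uma=13
Event 5 (Rupert -4): Rupert: 4 -> 0. State: Yara=3, Nina=0, Rupert=0, Uma=13
Event 6 (Yara -> Uma, 1): Yara: 3 -> 2, Uma: 13 -> 14. State: Yara=2, Nina=0, Rupert=0, Uma=14
Event 7 (Rupert +4): Rupert: 0 -> 4. State: Yara=2, Nina=0, Rupert=4, Uma=14
Event 8 (Rupert -4): Rupert: 4 -> 0. State: Yara=2, Nina=0, Rupert=0, Uma=14

Nina's final count: 0

Answer: 0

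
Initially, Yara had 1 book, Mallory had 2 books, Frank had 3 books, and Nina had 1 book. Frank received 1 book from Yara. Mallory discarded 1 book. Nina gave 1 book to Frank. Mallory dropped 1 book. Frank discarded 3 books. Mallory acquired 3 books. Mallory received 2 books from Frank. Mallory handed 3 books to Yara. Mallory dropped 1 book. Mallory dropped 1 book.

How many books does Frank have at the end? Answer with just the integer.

Answer: 0

Derivation:
Tracking counts step by step:
Start: Yara=1, Mallory=2, Frank=3, Nina=1
Event 1 (Yara -> Frank, 1): Yara: 1 -> 0, Frank: 3 -> 4. State: Yara=0, Mallory=2, Frank=4, Nina=1
Event 2 (Mallory -1): Mallory: 2 -> 1. State: Yara=0, Mallory=1, Frank=4, Nina=1
Event 3 (Nina -> Frank, 1): Nina: 1 -> 0, Frank: 4 -> 5. State: Yara=0, Mallory=1, Frank=5, Nina=0
Event 4 (Mallory -1): Mallory: 1 -> 0. State: Yara=0, Mallory=0, Frank=5, Nina=0
Event 5 (Frank -3): Frank: 5 -> 2. State: Yara=0, Mallory=0, Frank=2, Nina=0
Event 6 (Mallory +3): Mallory: 0 -> 3. State: Yara=0, Mallory=3, Frank=2, Nina=0
Event 7 (Frank -> Mallory, 2): Frank: 2 -> 0, Mallory: 3 -> 5. State: Yara=0, Mallory=5, Frank=0, Nina=0
Event 8 (Mallory -> Yara, 3): Mallory: 5 -> 2, Yara: 0 -> 3. State: Yara=3, Mallory=2, Frank=0, Nina=0
Event 9 (Mallory -1): Mallory: 2 -> 1. State: Yara=3, Mallory=1, Frank=0, Nina=0
Event 10 (Mallory -1): Mallory: 1 -> 0. State: Yara=3, Mallory=0, Frank=0, Nina=0

Frank's final count: 0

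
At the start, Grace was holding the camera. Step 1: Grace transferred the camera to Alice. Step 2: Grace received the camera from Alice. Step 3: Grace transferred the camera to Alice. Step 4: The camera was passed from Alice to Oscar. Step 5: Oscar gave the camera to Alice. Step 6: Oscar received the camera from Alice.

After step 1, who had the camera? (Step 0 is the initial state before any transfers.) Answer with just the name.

Answer: Alice

Derivation:
Tracking the camera holder through step 1:
After step 0 (start): Grace
After step 1: Alice

At step 1, the holder is Alice.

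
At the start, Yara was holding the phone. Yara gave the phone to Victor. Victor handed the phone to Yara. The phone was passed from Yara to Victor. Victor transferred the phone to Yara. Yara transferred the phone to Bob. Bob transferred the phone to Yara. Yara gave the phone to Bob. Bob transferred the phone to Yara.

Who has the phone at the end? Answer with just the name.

Answer: Yara

Derivation:
Tracking the phone through each event:
Start: Yara has the phone.
After event 1: Victor has the phone.
After event 2: Yara has the phone.
After event 3: Victor has the phone.
After event 4: Yara has the phone.
After event 5: Bob has the phone.
After event 6: Yara has the phone.
After event 7: Bob has the phone.
After event 8: Yara has the phone.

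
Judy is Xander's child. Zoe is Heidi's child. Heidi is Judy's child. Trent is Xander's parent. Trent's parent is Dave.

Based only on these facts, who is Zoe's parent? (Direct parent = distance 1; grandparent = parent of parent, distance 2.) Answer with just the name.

Answer: Heidi

Derivation:
Reconstructing the parent chain from the given facts:
  Dave -> Trent -> Xander -> Judy -> Heidi -> Zoe
(each arrow means 'parent of the next')
Positions in the chain (0 = top):
  position of Dave: 0
  position of Trent: 1
  position of Xander: 2
  position of Judy: 3
  position of Heidi: 4
  position of Zoe: 5

Zoe is at position 5; the parent is 1 step up the chain, i.e. position 4: Heidi.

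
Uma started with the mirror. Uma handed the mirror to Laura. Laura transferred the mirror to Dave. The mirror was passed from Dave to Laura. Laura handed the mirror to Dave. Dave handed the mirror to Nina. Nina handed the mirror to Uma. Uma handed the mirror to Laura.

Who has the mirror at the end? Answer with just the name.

Tracking the mirror through each event:
Start: Uma has the mirror.
After event 1: Laura has the mirror.
After event 2: Dave has the mirror.
After event 3: Laura has the mirror.
After event 4: Dave has the mirror.
After event 5: Nina has the mirror.
After event 6: Uma has the mirror.
After event 7: Laura has the mirror.

Answer: Laura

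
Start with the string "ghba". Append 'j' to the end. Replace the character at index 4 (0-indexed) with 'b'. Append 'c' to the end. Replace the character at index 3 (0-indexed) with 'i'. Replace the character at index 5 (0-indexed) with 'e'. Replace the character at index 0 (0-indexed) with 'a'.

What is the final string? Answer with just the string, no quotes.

Answer: ahbibe

Derivation:
Applying each edit step by step:
Start: "ghba"
Op 1 (append 'j'): "ghba" -> "ghbaj"
Op 2 (replace idx 4: 'j' -> 'b'): "ghbaj" -> "ghbab"
Op 3 (append 'c'): "ghbab" -> "ghbabc"
Op 4 (replace idx 3: 'a' -> 'i'): "ghbabc" -> "ghbibc"
Op 5 (replace idx 5: 'c' -> 'e'): "ghbibc" -> "ghbibe"
Op 6 (replace idx 0: 'g' -> 'a'): "ghbibe" -> "ahbibe"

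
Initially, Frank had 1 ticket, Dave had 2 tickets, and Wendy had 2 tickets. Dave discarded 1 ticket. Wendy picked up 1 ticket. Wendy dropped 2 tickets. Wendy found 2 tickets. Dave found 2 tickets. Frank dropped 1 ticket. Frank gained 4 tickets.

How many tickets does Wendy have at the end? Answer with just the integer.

Tracking counts step by step:
Start: Frank=1, Dave=2, Wendy=2
Event 1 (Dave -1): Dave: 2 -> 1. State: Frank=1, Dave=1, Wendy=2
Event 2 (Wendy +1): Wendy: 2 -> 3. State: Frank=1, Dave=1, Wendy=3
Event 3 (Wendy -2): Wendy: 3 -> 1. State: Frank=1, Dave=1, Wendy=1
Event 4 (Wendy +2): Wendy: 1 -> 3. State: Frank=1, Dave=1, Wendy=3
Event 5 (Dave +2): Dave: 1 -> 3. State: Frank=1, Dave=3, Wendy=3
Event 6 (Frank -1): Frank: 1 -> 0. State: Frank=0, Dave=3, Wendy=3
Event 7 (Frank +4): Frank: 0 -> 4. State: Frank=4, Dave=3, Wendy=3

Wendy's final count: 3

Answer: 3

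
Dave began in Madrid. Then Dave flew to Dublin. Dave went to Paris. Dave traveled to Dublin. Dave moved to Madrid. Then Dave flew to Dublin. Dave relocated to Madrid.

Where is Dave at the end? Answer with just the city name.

Tracking Dave's location:
Start: Dave is in Madrid.
After move 1: Madrid -> Dublin. Dave is in Dublin.
After move 2: Dublin -> Paris. Dave is in Paris.
After move 3: Paris -> Dublin. Dave is in Dublin.
After move 4: Dublin -> Madrid. Dave is in Madrid.
After move 5: Madrid -> Dublin. Dave is in Dublin.
After move 6: Dublin -> Madrid. Dave is in Madrid.

Answer: Madrid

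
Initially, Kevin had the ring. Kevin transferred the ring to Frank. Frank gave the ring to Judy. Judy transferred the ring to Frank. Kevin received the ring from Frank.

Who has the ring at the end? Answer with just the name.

Answer: Kevin

Derivation:
Tracking the ring through each event:
Start: Kevin has the ring.
After event 1: Frank has the ring.
After event 2: Judy has the ring.
After event 3: Frank has the ring.
After event 4: Kevin has the ring.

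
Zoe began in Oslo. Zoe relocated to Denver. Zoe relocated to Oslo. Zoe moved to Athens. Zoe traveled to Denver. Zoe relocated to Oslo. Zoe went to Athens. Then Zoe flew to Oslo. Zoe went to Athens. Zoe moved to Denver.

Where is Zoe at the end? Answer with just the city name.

Tracking Zoe's location:
Start: Zoe is in Oslo.
After move 1: Oslo -> Denver. Zoe is in Denver.
After move 2: Denver -> Oslo. Zoe is in Oslo.
After move 3: Oslo -> Athens. Zoe is in Athens.
After move 4: Athens -> Denver. Zoe is in Denver.
After move 5: Denver -> Oslo. Zoe is in Oslo.
After move 6: Oslo -> Athens. Zoe is in Athens.
After move 7: Athens -> Oslo. Zoe is in Oslo.
After move 8: Oslo -> Athens. Zoe is in Athens.
After move 9: Athens -> Denver. Zoe is in Denver.

Answer: Denver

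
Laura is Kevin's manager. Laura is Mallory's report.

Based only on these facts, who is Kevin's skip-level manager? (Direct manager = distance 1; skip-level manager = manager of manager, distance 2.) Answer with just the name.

Reconstructing the manager chain from the given facts:
  Mallory -> Laura -> Kevin
(each arrow means 'manager of the next')
Positions in the chain (0 = top):
  position of Mallory: 0
  position of Laura: 1
  position of Kevin: 2

Kevin is at position 2; the skip-level manager is 2 steps up the chain, i.e. position 0: Mallory.

Answer: Mallory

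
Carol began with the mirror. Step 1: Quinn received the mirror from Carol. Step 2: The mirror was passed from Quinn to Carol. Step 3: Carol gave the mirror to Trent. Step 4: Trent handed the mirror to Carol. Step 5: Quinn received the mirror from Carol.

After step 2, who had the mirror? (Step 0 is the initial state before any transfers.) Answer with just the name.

Tracking the mirror holder through step 2:
After step 0 (start): Carol
After step 1: Quinn
After step 2: Carol

At step 2, the holder is Carol.

Answer: Carol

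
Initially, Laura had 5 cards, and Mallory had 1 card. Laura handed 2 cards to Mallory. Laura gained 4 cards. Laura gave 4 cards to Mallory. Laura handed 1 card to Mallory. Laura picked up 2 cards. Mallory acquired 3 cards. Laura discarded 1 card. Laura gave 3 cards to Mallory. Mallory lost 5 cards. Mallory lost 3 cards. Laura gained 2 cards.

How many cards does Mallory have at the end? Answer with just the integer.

Tracking counts step by step:
Start: Laura=5, Mallory=1
Event 1 (Laura -> Mallory, 2): Laura: 5 -> 3, Mallory: 1 -> 3. State: Laura=3, Mallory=3
Event 2 (Laura +4): Laura: 3 -> 7. State: Laura=7, Mallory=3
Event 3 (Laura -> Mallory, 4): Laura: 7 -> 3, Mallory: 3 -> 7. State: Laura=3, Mallory=7
Event 4 (Laura -> Mallory, 1): Laura: 3 -> 2, Mallory: 7 -> 8. State: Laura=2, Mallory=8
Event 5 (Laura +2): Laura: 2 -> 4. State: Laura=4, Mallory=8
Event 6 (Mallory +3): Mallory: 8 -> 11. State: Laura=4, Mallory=11
Event 7 (Laura -1): Laura: 4 -> 3. State: Laura=3, Mallory=11
Event 8 (Laura -> Mallory, 3): Laura: 3 -> 0, Mallory: 11 -> 14. State: Laura=0, Mallory=14
Event 9 (Mallory -5): Mallory: 14 -> 9. State: Laura=0, Mallory=9
Event 10 (Mallory -3): Mallory: 9 -> 6. State: Laura=0, Mallory=6
Event 11 (Laura +2): Laura: 0 -> 2. State: Laura=2, Mallory=6

Mallory's final count: 6

Answer: 6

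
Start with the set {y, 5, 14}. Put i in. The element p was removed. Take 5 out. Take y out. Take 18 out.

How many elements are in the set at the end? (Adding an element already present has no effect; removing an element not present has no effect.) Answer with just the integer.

Answer: 2

Derivation:
Tracking the set through each operation:
Start: {14, 5, y}
Event 1 (add i): added. Set: {14, 5, i, y}
Event 2 (remove p): not present, no change. Set: {14, 5, i, y}
Event 3 (remove 5): removed. Set: {14, i, y}
Event 4 (remove y): removed. Set: {14, i}
Event 5 (remove 18): not present, no change. Set: {14, i}

Final set: {14, i} (size 2)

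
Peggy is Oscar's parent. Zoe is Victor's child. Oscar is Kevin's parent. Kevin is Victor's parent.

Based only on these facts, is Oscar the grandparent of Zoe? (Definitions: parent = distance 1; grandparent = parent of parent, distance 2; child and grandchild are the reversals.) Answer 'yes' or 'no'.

Reconstructing the parent chain from the given facts:
  Peggy -> Oscar -> Kevin -> Victor -> Zoe
(each arrow means 'parent of the next')
Positions in the chain (0 = top):
  position of Peggy: 0
  position of Oscar: 1
  position of Kevin: 2
  position of Victor: 3
  position of Zoe: 4

Oscar is at position 1, Zoe is at position 4; signed distance (j - i) = 3.
'grandparent' requires j - i = 2. Actual distance is 3, so the relation does NOT hold.

Answer: no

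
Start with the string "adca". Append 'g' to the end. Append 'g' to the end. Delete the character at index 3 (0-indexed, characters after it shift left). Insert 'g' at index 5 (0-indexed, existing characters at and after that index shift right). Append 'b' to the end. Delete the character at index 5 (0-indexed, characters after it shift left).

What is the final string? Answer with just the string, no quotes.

Answer: adcggb

Derivation:
Applying each edit step by step:
Start: "adca"
Op 1 (append 'g'): "adca" -> "adcag"
Op 2 (append 'g'): "adcag" -> "adcagg"
Op 3 (delete idx 3 = 'a'): "adcagg" -> "adcgg"
Op 4 (insert 'g' at idx 5): "adcgg" -> "adcggg"
Op 5 (append 'b'): "adcggg" -> "adcgggb"
Op 6 (delete idx 5 = 'g'): "adcgggb" -> "adcggb"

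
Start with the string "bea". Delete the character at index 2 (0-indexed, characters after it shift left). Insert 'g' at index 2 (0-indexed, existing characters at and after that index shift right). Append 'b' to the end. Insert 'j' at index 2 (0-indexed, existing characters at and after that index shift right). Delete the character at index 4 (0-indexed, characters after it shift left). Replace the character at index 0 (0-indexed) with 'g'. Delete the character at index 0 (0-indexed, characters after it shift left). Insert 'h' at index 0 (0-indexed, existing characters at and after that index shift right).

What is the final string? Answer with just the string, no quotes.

Applying each edit step by step:
Start: "bea"
Op 1 (delete idx 2 = 'a'): "bea" -> "be"
Op 2 (insert 'g' at idx 2): "be" -> "beg"
Op 3 (append 'b'): "beg" -> "begb"
Op 4 (insert 'j' at idx 2): "begb" -> "bejgb"
Op 5 (delete idx 4 = 'b'): "bejgb" -> "bejg"
Op 6 (replace idx 0: 'b' -> 'g'): "bejg" -> "gejg"
Op 7 (delete idx 0 = 'g'): "gejg" -> "ejg"
Op 8 (insert 'h' at idx 0): "ejg" -> "hejg"

Answer: hejg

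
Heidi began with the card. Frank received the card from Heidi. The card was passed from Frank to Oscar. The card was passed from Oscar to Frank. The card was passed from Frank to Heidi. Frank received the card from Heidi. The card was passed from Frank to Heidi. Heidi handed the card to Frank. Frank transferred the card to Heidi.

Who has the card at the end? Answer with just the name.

Answer: Heidi

Derivation:
Tracking the card through each event:
Start: Heidi has the card.
After event 1: Frank has the card.
After event 2: Oscar has the card.
After event 3: Frank has the card.
After event 4: Heidi has the card.
After event 5: Frank has the card.
After event 6: Heidi has the card.
After event 7: Frank has the card.
After event 8: Heidi has the card.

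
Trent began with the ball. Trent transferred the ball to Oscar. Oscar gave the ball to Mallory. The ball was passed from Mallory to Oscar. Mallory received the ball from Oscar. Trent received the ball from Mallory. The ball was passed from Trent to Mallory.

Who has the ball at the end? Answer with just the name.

Tracking the ball through each event:
Start: Trent has the ball.
After event 1: Oscar has the ball.
After event 2: Mallory has the ball.
After event 3: Oscar has the ball.
After event 4: Mallory has the ball.
After event 5: Trent has the ball.
After event 6: Mallory has the ball.

Answer: Mallory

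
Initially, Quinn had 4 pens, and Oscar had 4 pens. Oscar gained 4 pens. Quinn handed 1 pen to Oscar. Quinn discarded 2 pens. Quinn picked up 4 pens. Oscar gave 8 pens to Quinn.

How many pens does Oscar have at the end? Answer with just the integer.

Answer: 1

Derivation:
Tracking counts step by step:
Start: Quinn=4, Oscar=4
Event 1 (Oscar +4): Oscar: 4 -> 8. State: Quinn=4, Oscar=8
Event 2 (Quinn -> Oscar, 1): Quinn: 4 -> 3, Oscar: 8 -> 9. State: Quinn=3, Oscar=9
Event 3 (Quinn -2): Quinn: 3 -> 1. State: Quinn=1, Oscar=9
Event 4 (Quinn +4): Quinn: 1 -> 5. State: Quinn=5, Oscar=9
Event 5 (Oscar -> Quinn, 8): Oscar: 9 -> 1, Quinn: 5 -> 13. State: Quinn=13, Oscar=1

Oscar's final count: 1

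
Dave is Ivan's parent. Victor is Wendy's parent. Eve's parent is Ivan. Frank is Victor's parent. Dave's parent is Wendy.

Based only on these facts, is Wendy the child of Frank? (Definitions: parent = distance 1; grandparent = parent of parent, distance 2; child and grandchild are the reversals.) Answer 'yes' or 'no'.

Answer: no

Derivation:
Reconstructing the parent chain from the given facts:
  Frank -> Victor -> Wendy -> Dave -> Ivan -> Eve
(each arrow means 'parent of the next')
Positions in the chain (0 = top):
  position of Frank: 0
  position of Victor: 1
  position of Wendy: 2
  position of Dave: 3
  position of Ivan: 4
  position of Eve: 5

Wendy is at position 2, Frank is at position 0; signed distance (j - i) = -2.
'child' requires j - i = -1. Actual distance is -2, so the relation does NOT hold.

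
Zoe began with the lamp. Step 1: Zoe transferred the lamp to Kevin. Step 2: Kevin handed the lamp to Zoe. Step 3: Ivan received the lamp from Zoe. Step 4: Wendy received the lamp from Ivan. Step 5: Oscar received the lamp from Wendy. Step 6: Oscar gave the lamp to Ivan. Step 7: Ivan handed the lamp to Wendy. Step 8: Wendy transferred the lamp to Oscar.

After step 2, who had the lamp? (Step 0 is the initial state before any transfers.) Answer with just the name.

Answer: Zoe

Derivation:
Tracking the lamp holder through step 2:
After step 0 (start): Zoe
After step 1: Kevin
After step 2: Zoe

At step 2, the holder is Zoe.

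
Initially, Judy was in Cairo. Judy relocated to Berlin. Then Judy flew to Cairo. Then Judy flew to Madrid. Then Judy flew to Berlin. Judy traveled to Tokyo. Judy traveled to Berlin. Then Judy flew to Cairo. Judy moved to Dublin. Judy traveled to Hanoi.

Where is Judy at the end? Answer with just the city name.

Answer: Hanoi

Derivation:
Tracking Judy's location:
Start: Judy is in Cairo.
After move 1: Cairo -> Berlin. Judy is in Berlin.
After move 2: Berlin -> Cairo. Judy is in Cairo.
After move 3: Cairo -> Madrid. Judy is in Madrid.
After move 4: Madrid -> Berlin. Judy is in Berlin.
After move 5: Berlin -> Tokyo. Judy is in Tokyo.
After move 6: Tokyo -> Berlin. Judy is in Berlin.
After move 7: Berlin -> Cairo. Judy is in Cairo.
After move 8: Cairo -> Dublin. Judy is in Dublin.
After move 9: Dublin -> Hanoi. Judy is in Hanoi.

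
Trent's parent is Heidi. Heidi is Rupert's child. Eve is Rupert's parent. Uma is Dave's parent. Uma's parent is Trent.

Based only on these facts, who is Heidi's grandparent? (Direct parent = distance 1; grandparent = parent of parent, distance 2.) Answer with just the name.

Answer: Eve

Derivation:
Reconstructing the parent chain from the given facts:
  Eve -> Rupert -> Heidi -> Trent -> Uma -> Dave
(each arrow means 'parent of the next')
Positions in the chain (0 = top):
  position of Eve: 0
  position of Rupert: 1
  position of Heidi: 2
  position of Trent: 3
  position of Uma: 4
  position of Dave: 5

Heidi is at position 2; the grandparent is 2 steps up the chain, i.e. position 0: Eve.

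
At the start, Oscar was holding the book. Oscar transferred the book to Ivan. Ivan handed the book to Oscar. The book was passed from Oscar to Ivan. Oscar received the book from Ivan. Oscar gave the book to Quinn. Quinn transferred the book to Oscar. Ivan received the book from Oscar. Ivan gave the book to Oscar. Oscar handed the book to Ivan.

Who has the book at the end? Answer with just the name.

Answer: Ivan

Derivation:
Tracking the book through each event:
Start: Oscar has the book.
After event 1: Ivan has the book.
After event 2: Oscar has the book.
After event 3: Ivan has the book.
After event 4: Oscar has the book.
After event 5: Quinn has the book.
After event 6: Oscar has the book.
After event 7: Ivan has the book.
After event 8: Oscar has the book.
After event 9: Ivan has the book.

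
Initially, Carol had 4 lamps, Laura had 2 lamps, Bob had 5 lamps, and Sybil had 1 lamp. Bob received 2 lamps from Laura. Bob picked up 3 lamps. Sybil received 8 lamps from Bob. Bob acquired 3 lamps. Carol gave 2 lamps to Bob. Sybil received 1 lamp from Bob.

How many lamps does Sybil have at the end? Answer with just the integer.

Answer: 10

Derivation:
Tracking counts step by step:
Start: Carol=4, Laura=2, Bob=5, Sybil=1
Event 1 (Laura -> Bob, 2): Laura: 2 -> 0, Bob: 5 -> 7. State: Carol=4, Laura=0, Bob=7, Sybil=1
Event 2 (Bob +3): Bob: 7 -> 10. State: Carol=4, Laura=0, Bob=10, Sybil=1
Event 3 (Bob -> Sybil, 8): Bob: 10 -> 2, Sybil: 1 -> 9. State: Carol=4, Laura=0, Bob=2, Sybil=9
Event 4 (Bob +3): Bob: 2 -> 5. State: Carol=4, Laura=0, Bob=5, Sybil=9
Event 5 (Carol -> Bob, 2): Carol: 4 -> 2, Bob: 5 -> 7. State: Carol=2, Laura=0, Bob=7, Sybil=9
Event 6 (Bob -> Sybil, 1): Bob: 7 -> 6, Sybil: 9 -> 10. State: Carol=2, Laura=0, Bob=6, Sybil=10

Sybil's final count: 10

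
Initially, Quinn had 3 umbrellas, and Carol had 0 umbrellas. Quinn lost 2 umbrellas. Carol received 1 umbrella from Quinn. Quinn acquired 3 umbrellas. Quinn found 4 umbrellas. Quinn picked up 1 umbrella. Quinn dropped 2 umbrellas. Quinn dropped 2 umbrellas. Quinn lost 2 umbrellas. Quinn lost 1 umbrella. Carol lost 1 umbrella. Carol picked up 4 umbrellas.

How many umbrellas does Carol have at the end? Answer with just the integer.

Answer: 4

Derivation:
Tracking counts step by step:
Start: Quinn=3, Carol=0
Event 1 (Quinn -2): Quinn: 3 -> 1. State: Quinn=1, Carol=0
Event 2 (Quinn -> Carol, 1): Quinn: 1 -> 0, Carol: 0 -> 1. State: Quinn=0, Carol=1
Event 3 (Quinn +3): Quinn: 0 -> 3. State: Quinn=3, Carol=1
Event 4 (Quinn +4): Quinn: 3 -> 7. State: Quinn=7, Carol=1
Event 5 (Quinn +1): Quinn: 7 -> 8. State: Quinn=8, Carol=1
Event 6 (Quinn -2): Quinn: 8 -> 6. State: Quinn=6, Carol=1
Event 7 (Quinn -2): Quinn: 6 -> 4. State: Quinn=4, Carol=1
Event 8 (Quinn -2): Quinn: 4 -> 2. State: Quinn=2, Carol=1
Event 9 (Quinn -1): Quinn: 2 -> 1. State: Quinn=1, Carol=1
Event 10 (Carol -1): Carol: 1 -> 0. State: Quinn=1, Carol=0
Event 11 (Carol +4): Carol: 0 -> 4. State: Quinn=1, Carol=4

Carol's final count: 4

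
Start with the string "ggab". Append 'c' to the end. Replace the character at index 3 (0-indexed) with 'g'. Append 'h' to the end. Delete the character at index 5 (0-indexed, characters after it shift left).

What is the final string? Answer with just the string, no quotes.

Applying each edit step by step:
Start: "ggab"
Op 1 (append 'c'): "ggab" -> "ggabc"
Op 2 (replace idx 3: 'b' -> 'g'): "ggabc" -> "ggagc"
Op 3 (append 'h'): "ggagc" -> "ggagch"
Op 4 (delete idx 5 = 'h'): "ggagch" -> "ggagc"

Answer: ggagc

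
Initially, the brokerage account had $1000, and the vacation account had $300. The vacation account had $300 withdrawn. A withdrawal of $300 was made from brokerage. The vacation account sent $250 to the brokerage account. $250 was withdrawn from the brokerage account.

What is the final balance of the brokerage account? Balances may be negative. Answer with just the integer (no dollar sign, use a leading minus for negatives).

Answer: 700

Derivation:
Tracking account balances step by step:
Start: brokerage=1000, vacation=300
Event 1 (withdraw 300 from vacation): vacation: 300 - 300 = 0. Balances: brokerage=1000, vacation=0
Event 2 (withdraw 300 from brokerage): brokerage: 1000 - 300 = 700. Balances: brokerage=700, vacation=0
Event 3 (transfer 250 vacation -> brokerage): vacation: 0 - 250 = -250, brokerage: 700 + 250 = 950. Balances: brokerage=950, vacation=-250
Event 4 (withdraw 250 from brokerage): brokerage: 950 - 250 = 700. Balances: brokerage=700, vacation=-250

Final balance of brokerage: 700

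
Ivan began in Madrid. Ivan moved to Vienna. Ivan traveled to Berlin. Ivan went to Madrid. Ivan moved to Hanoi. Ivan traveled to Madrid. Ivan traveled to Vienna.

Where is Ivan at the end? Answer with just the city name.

Answer: Vienna

Derivation:
Tracking Ivan's location:
Start: Ivan is in Madrid.
After move 1: Madrid -> Vienna. Ivan is in Vienna.
After move 2: Vienna -> Berlin. Ivan is in Berlin.
After move 3: Berlin -> Madrid. Ivan is in Madrid.
After move 4: Madrid -> Hanoi. Ivan is in Hanoi.
After move 5: Hanoi -> Madrid. Ivan is in Madrid.
After move 6: Madrid -> Vienna. Ivan is in Vienna.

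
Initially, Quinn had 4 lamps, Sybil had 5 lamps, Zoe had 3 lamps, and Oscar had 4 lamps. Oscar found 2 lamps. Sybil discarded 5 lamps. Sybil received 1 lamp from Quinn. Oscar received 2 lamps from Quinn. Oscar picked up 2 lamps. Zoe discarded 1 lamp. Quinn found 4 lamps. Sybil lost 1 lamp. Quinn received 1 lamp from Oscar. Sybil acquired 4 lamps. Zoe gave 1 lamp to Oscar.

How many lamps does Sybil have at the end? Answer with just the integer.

Answer: 4

Derivation:
Tracking counts step by step:
Start: Quinn=4, Sybil=5, Zoe=3, Oscar=4
Event 1 (Oscar +2): Oscar: 4 -> 6. State: Quinn=4, Sybil=5, Zoe=3, Oscar=6
Event 2 (Sybil -5): Sybil: 5 -> 0. State: Quinn=4, Sybil=0, Zoe=3, Oscar=6
Event 3 (Quinn -> Sybil, 1): Quinn: 4 -> 3, Sybil: 0 -> 1. State: Quinn=3, Sybil=1, Zoe=3, Oscar=6
Event 4 (Quinn -> Oscar, 2): Quinn: 3 -> 1, Oscar: 6 -> 8. State: Quinn=1, Sybil=1, Zoe=3, Oscar=8
Event 5 (Oscar +2): Oscar: 8 -> 10. State: Quinn=1, Sybil=1, Zoe=3, Oscar=10
Event 6 (Zoe -1): Zoe: 3 -> 2. State: Quinn=1, Sybil=1, Zoe=2, Oscar=10
Event 7 (Quinn +4): Quinn: 1 -> 5. State: Quinn=5, Sybil=1, Zoe=2, Oscar=10
Event 8 (Sybil -1): Sybil: 1 -> 0. State: Quinn=5, Sybil=0, Zoe=2, Oscar=10
Event 9 (Oscar -> Quinn, 1): Oscar: 10 -> 9, Quinn: 5 -> 6. State: Quinn=6, Sybil=0, Zoe=2, Oscar=9
Event 10 (Sybil +4): Sybil: 0 -> 4. State: Quinn=6, Sybil=4, Zoe=2, Oscar=9
Event 11 (Zoe -> Oscar, 1): Zoe: 2 -> 1, Oscar: 9 -> 10. State: Quinn=6, Sybil=4, Zoe=1, Oscar=10

Sybil's final count: 4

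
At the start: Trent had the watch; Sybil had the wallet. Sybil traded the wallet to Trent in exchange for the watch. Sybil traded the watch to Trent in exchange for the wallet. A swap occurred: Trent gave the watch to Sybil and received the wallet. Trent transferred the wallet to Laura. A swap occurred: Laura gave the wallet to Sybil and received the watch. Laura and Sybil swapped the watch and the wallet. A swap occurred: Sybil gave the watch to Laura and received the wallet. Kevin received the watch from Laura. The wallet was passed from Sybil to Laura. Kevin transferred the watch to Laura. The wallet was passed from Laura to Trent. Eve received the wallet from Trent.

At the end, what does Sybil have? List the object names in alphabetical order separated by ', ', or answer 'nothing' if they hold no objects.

Tracking all object holders:
Start: watch:Trent, wallet:Sybil
Event 1 (swap wallet<->watch: now wallet:Trent, watch:Sybil). State: watch:Sybil, wallet:Trent
Event 2 (swap watch<->wallet: now watch:Trent, wallet:Sybil). State: watch:Trent, wallet:Sybil
Event 3 (swap watch<->wallet: now watch:Sybil, wallet:Trent). State: watch:Sybil, wallet:Trent
Event 4 (give wallet: Trent -> Laura). State: watch:Sybil, wallet:Laura
Event 5 (swap wallet<->watch: now wallet:Sybil, watch:Laura). State: watch:Laura, wallet:Sybil
Event 6 (swap watch<->wallet: now watch:Sybil, wallet:Laura). State: watch:Sybil, wallet:Laura
Event 7 (swap watch<->wallet: now watch:Laura, wallet:Sybil). State: watch:Laura, wallet:Sybil
Event 8 (give watch: Laura -> Kevin). State: watch:Kevin, wallet:Sybil
Event 9 (give wallet: Sybil -> Laura). State: watch:Kevin, wallet:Laura
Event 10 (give watch: Kevin -> Laura). State: watch:Laura, wallet:Laura
Event 11 (give wallet: Laura -> Trent). State: watch:Laura, wallet:Trent
Event 12 (give wallet: Trent -> Eve). State: watch:Laura, wallet:Eve

Final state: watch:Laura, wallet:Eve
Sybil holds: (nothing).

Answer: nothing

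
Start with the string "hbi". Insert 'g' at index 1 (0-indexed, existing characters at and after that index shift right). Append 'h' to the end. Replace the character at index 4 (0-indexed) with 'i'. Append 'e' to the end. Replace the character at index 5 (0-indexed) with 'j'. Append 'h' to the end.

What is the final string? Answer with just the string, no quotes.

Answer: hgbiijh

Derivation:
Applying each edit step by step:
Start: "hbi"
Op 1 (insert 'g' at idx 1): "hbi" -> "hgbi"
Op 2 (append 'h'): "hgbi" -> "hgbih"
Op 3 (replace idx 4: 'h' -> 'i'): "hgbih" -> "hgbii"
Op 4 (append 'e'): "hgbii" -> "hgbiie"
Op 5 (replace idx 5: 'e' -> 'j'): "hgbiie" -> "hgbiij"
Op 6 (append 'h'): "hgbiij" -> "hgbiijh"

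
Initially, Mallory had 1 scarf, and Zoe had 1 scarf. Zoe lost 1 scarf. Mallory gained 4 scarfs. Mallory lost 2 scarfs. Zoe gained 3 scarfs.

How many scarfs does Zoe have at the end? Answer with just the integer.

Answer: 3

Derivation:
Tracking counts step by step:
Start: Mallory=1, Zoe=1
Event 1 (Zoe -1): Zoe: 1 -> 0. State: Mallory=1, Zoe=0
Event 2 (Mallory +4): Mallory: 1 -> 5. State: Mallory=5, Zoe=0
Event 3 (Mallory -2): Mallory: 5 -> 3. State: Mallory=3, Zoe=0
Event 4 (Zoe +3): Zoe: 0 -> 3. State: Mallory=3, Zoe=3

Zoe's final count: 3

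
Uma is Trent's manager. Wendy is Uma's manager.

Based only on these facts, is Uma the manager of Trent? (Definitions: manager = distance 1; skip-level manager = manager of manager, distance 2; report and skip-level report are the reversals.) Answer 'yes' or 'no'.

Reconstructing the manager chain from the given facts:
  Wendy -> Uma -> Trent
(each arrow means 'manager of the next')
Positions in the chain (0 = top):
  position of Wendy: 0
  position of Uma: 1
  position of Trent: 2

Uma is at position 1, Trent is at position 2; signed distance (j - i) = 1.
'manager' requires j - i = 1. Actual distance is 1, so the relation HOLDS.

Answer: yes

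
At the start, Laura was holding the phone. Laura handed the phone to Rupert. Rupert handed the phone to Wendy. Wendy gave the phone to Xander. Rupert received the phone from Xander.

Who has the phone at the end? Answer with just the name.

Answer: Rupert

Derivation:
Tracking the phone through each event:
Start: Laura has the phone.
After event 1: Rupert has the phone.
After event 2: Wendy has the phone.
After event 3: Xander has the phone.
After event 4: Rupert has the phone.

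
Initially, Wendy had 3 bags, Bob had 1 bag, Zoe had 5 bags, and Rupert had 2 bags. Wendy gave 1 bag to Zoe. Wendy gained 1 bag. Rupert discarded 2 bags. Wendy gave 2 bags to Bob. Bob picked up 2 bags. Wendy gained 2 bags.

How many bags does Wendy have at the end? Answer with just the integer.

Answer: 3

Derivation:
Tracking counts step by step:
Start: Wendy=3, Bob=1, Zoe=5, Rupert=2
Event 1 (Wendy -> Zoe, 1): Wendy: 3 -> 2, Zoe: 5 -> 6. State: Wendy=2, Bob=1, Zoe=6, Rupert=2
Event 2 (Wendy +1): Wendy: 2 -> 3. State: Wendy=3, Bob=1, Zoe=6, Rupert=2
Event 3 (Rupert -2): Rupert: 2 -> 0. State: Wendy=3, Bob=1, Zoe=6, Rupert=0
Event 4 (Wendy -> Bob, 2): Wendy: 3 -> 1, Bob: 1 -> 3. State: Wendy=1, Bob=3, Zoe=6, Rupert=0
Event 5 (Bob +2): Bob: 3 -> 5. State: Wendy=1, Bob=5, Zoe=6, Rupert=0
Event 6 (Wendy +2): Wendy: 1 -> 3. State: Wendy=3, Bob=5, Zoe=6, Rupert=0

Wendy's final count: 3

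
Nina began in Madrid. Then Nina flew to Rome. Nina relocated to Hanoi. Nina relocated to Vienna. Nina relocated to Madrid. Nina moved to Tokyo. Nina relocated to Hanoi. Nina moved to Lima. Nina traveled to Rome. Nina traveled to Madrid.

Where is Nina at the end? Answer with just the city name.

Tracking Nina's location:
Start: Nina is in Madrid.
After move 1: Madrid -> Rome. Nina is in Rome.
After move 2: Rome -> Hanoi. Nina is in Hanoi.
After move 3: Hanoi -> Vienna. Nina is in Vienna.
After move 4: Vienna -> Madrid. Nina is in Madrid.
After move 5: Madrid -> Tokyo. Nina is in Tokyo.
After move 6: Tokyo -> Hanoi. Nina is in Hanoi.
After move 7: Hanoi -> Lima. Nina is in Lima.
After move 8: Lima -> Rome. Nina is in Rome.
After move 9: Rome -> Madrid. Nina is in Madrid.

Answer: Madrid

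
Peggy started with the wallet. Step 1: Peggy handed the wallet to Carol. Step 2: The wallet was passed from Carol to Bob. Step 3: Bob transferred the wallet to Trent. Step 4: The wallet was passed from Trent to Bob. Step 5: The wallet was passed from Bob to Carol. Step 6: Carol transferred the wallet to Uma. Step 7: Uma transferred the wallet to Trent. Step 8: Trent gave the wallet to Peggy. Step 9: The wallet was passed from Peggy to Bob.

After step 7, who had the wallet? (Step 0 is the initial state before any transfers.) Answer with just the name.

Tracking the wallet holder through step 7:
After step 0 (start): Peggy
After step 1: Carol
After step 2: Bob
After step 3: Trent
After step 4: Bob
After step 5: Carol
After step 6: Uma
After step 7: Trent

At step 7, the holder is Trent.

Answer: Trent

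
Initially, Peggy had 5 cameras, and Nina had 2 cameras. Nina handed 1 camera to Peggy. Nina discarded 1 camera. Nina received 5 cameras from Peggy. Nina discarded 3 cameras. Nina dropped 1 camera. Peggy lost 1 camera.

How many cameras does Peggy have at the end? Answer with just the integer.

Tracking counts step by step:
Start: Peggy=5, Nina=2
Event 1 (Nina -> Peggy, 1): Nina: 2 -> 1, Peggy: 5 -> 6. State: Peggy=6, Nina=1
Event 2 (Nina -1): Nina: 1 -> 0. State: Peggy=6, Nina=0
Event 3 (Peggy -> Nina, 5): Peggy: 6 -> 1, Nina: 0 -> 5. State: Peggy=1, Nina=5
Event 4 (Nina -3): Nina: 5 -> 2. State: Peggy=1, Nina=2
Event 5 (Nina -1): Nina: 2 -> 1. State: Peggy=1, Nina=1
Event 6 (Peggy -1): Peggy: 1 -> 0. State: Peggy=0, Nina=1

Peggy's final count: 0

Answer: 0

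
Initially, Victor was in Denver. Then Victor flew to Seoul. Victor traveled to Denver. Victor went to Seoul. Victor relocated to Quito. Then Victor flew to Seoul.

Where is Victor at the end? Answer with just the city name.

Tracking Victor's location:
Start: Victor is in Denver.
After move 1: Denver -> Seoul. Victor is in Seoul.
After move 2: Seoul -> Denver. Victor is in Denver.
After move 3: Denver -> Seoul. Victor is in Seoul.
After move 4: Seoul -> Quito. Victor is in Quito.
After move 5: Quito -> Seoul. Victor is in Seoul.

Answer: Seoul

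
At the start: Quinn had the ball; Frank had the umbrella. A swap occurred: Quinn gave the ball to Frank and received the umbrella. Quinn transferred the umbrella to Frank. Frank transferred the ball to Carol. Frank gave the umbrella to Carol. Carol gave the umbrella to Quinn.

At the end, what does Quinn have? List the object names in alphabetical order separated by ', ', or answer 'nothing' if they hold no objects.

Tracking all object holders:
Start: ball:Quinn, umbrella:Frank
Event 1 (swap ball<->umbrella: now ball:Frank, umbrella:Quinn). State: ball:Frank, umbrella:Quinn
Event 2 (give umbrella: Quinn -> Frank). State: ball:Frank, umbrella:Frank
Event 3 (give ball: Frank -> Carol). State: ball:Carol, umbrella:Frank
Event 4 (give umbrella: Frank -> Carol). State: ball:Carol, umbrella:Carol
Event 5 (give umbrella: Carol -> Quinn). State: ball:Carol, umbrella:Quinn

Final state: ball:Carol, umbrella:Quinn
Quinn holds: umbrella.

Answer: umbrella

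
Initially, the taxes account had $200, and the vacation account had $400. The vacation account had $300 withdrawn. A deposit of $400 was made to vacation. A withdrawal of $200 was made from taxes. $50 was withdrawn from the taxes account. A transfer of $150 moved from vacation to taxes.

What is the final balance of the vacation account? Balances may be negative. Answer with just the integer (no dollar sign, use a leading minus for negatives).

Tracking account balances step by step:
Start: taxes=200, vacation=400
Event 1 (withdraw 300 from vacation): vacation: 400 - 300 = 100. Balances: taxes=200, vacation=100
Event 2 (deposit 400 to vacation): vacation: 100 + 400 = 500. Balances: taxes=200, vacation=500
Event 3 (withdraw 200 from taxes): taxes: 200 - 200 = 0. Balances: taxes=0, vacation=500
Event 4 (withdraw 50 from taxes): taxes: 0 - 50 = -50. Balances: taxes=-50, vacation=500
Event 5 (transfer 150 vacation -> taxes): vacation: 500 - 150 = 350, taxes: -50 + 150 = 100. Balances: taxes=100, vacation=350

Final balance of vacation: 350

Answer: 350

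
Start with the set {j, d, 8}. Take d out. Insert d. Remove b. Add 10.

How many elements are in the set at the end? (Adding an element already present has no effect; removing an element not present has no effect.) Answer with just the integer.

Answer: 4

Derivation:
Tracking the set through each operation:
Start: {8, d, j}
Event 1 (remove d): removed. Set: {8, j}
Event 2 (add d): added. Set: {8, d, j}
Event 3 (remove b): not present, no change. Set: {8, d, j}
Event 4 (add 10): added. Set: {10, 8, d, j}

Final set: {10, 8, d, j} (size 4)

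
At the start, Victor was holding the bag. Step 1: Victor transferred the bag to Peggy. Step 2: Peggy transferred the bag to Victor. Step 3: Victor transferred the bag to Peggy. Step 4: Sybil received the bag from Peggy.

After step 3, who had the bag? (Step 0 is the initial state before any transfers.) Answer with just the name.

Tracking the bag holder through step 3:
After step 0 (start): Victor
After step 1: Peggy
After step 2: Victor
After step 3: Peggy

At step 3, the holder is Peggy.

Answer: Peggy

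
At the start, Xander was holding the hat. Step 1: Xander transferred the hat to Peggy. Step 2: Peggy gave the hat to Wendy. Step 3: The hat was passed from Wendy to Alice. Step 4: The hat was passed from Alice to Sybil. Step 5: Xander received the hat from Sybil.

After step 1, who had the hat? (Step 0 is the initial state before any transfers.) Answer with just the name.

Answer: Peggy

Derivation:
Tracking the hat holder through step 1:
After step 0 (start): Xander
After step 1: Peggy

At step 1, the holder is Peggy.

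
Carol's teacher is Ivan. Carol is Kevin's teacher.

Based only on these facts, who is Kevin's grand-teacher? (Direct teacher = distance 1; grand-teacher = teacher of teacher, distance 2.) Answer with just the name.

Reconstructing the teacher chain from the given facts:
  Ivan -> Carol -> Kevin
(each arrow means 'teacher of the next')
Positions in the chain (0 = top):
  position of Ivan: 0
  position of Carol: 1
  position of Kevin: 2

Kevin is at position 2; the grand-teacher is 2 steps up the chain, i.e. position 0: Ivan.

Answer: Ivan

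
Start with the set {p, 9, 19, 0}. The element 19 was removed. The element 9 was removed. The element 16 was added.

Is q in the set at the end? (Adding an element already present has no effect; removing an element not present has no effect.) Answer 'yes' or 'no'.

Answer: no

Derivation:
Tracking the set through each operation:
Start: {0, 19, 9, p}
Event 1 (remove 19): removed. Set: {0, 9, p}
Event 2 (remove 9): removed. Set: {0, p}
Event 3 (add 16): added. Set: {0, 16, p}

Final set: {0, 16, p} (size 3)
q is NOT in the final set.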